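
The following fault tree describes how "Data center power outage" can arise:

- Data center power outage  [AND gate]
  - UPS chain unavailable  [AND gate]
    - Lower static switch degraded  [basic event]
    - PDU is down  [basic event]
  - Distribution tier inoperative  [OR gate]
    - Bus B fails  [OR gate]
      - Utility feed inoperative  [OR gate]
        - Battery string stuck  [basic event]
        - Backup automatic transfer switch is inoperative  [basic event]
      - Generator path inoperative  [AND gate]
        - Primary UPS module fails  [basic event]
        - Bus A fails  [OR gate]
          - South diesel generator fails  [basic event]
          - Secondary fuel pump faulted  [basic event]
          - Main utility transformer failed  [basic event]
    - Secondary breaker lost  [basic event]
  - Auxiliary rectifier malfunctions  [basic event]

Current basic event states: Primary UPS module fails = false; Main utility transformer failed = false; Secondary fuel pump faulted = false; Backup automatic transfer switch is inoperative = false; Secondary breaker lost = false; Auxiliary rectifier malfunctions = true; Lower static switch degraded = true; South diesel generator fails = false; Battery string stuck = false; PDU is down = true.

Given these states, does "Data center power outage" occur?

UPS chain unavailable [AND]: Lower static switch degraded=occurs, PDU is down=occurs → all inputs occur → occurs.
Utility feed inoperative [OR]: Battery string stuck=not, Backup automatic transfer switch is inoperative=not → no input occurs → does not occur.
Bus A fails [OR]: South diesel generator fails=not, Secondary fuel pump faulted=not, Main utility transformer failed=not → no input occurs → does not occur.
Generator path inoperative [AND]: Primary UPS module fails=not, Bus A fails=not → not all inputs occur → does not occur.
Bus B fails [OR]: Utility feed inoperative=not, Generator path inoperative=not → no input occurs → does not occur.
Distribution tier inoperative [OR]: Bus B fails=not, Secondary breaker lost=not → no input occurs → does not occur.
Data center power outage [AND]: UPS chain unavailable=occurs, Distribution tier inoperative=not, Auxiliary rectifier malfunctions=occurs → not all inputs occur → does not occur.

No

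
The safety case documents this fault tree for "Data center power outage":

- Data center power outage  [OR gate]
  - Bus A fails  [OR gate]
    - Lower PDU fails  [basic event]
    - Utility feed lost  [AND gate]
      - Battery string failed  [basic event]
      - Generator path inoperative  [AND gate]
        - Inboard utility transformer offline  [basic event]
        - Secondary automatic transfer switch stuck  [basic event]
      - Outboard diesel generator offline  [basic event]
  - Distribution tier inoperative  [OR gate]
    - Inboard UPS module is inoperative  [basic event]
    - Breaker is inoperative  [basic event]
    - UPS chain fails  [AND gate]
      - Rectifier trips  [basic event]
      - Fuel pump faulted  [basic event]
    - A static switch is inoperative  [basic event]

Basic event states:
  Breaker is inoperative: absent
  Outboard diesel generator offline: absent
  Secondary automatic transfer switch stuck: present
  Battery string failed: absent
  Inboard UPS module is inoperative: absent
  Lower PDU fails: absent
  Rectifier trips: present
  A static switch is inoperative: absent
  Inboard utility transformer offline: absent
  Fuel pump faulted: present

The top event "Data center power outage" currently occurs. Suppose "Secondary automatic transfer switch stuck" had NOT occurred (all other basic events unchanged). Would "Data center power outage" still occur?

Yes

Counterfactual: set "Secondary automatic transfer switch stuck" to not occurred.
Generator path inoperative [AND]: Inboard utility transformer offline=not, Secondary automatic transfer switch stuck=not → not all inputs occur → does not occur.
Utility feed lost [AND]: Battery string failed=not, Generator path inoperative=not, Outboard diesel generator offline=not → not all inputs occur → does not occur.
Bus A fails [OR]: Lower PDU fails=not, Utility feed lost=not → no input occurs → does not occur.
UPS chain fails [AND]: Rectifier trips=occurs, Fuel pump faulted=occurs → all inputs occur → occurs.
Distribution tier inoperative [OR]: Inboard UPS module is inoperative=not, Breaker is inoperative=not, UPS chain fails=occurs, A static switch is inoperative=not → at least one input occurs → occurs.
Data center power outage [OR]: Bus A fails=not, Distribution tier inoperative=occurs → at least one input occurs → occurs.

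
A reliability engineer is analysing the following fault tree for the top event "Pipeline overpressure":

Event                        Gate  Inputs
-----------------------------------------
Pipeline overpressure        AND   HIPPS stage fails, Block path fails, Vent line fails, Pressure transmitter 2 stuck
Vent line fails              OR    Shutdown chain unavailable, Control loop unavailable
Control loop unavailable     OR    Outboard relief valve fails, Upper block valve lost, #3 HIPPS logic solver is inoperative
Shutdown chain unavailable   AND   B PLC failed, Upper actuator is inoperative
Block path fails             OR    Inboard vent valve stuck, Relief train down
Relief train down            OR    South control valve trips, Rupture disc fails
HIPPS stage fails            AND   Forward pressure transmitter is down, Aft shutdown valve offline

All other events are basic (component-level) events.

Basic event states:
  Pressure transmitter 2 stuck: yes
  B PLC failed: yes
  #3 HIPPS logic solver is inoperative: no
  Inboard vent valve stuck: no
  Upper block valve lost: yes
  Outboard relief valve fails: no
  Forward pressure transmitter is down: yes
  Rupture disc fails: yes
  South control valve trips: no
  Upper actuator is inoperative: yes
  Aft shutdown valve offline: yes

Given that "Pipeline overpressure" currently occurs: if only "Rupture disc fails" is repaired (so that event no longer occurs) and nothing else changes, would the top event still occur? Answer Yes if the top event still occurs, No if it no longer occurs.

No

Counterfactual: set "Rupture disc fails" to not occurred.
HIPPS stage fails [AND]: Forward pressure transmitter is down=occurs, Aft shutdown valve offline=occurs → all inputs occur → occurs.
Relief train down [OR]: South control valve trips=not, Rupture disc fails=not → no input occurs → does not occur.
Block path fails [OR]: Inboard vent valve stuck=not, Relief train down=not → no input occurs → does not occur.
Shutdown chain unavailable [AND]: B PLC failed=occurs, Upper actuator is inoperative=occurs → all inputs occur → occurs.
Control loop unavailable [OR]: Outboard relief valve fails=not, Upper block valve lost=occurs, #3 HIPPS logic solver is inoperative=not → at least one input occurs → occurs.
Vent line fails [OR]: Shutdown chain unavailable=occurs, Control loop unavailable=occurs → at least one input occurs → occurs.
Pipeline overpressure [AND]: HIPPS stage fails=occurs, Block path fails=not, Vent line fails=occurs, Pressure transmitter 2 stuck=occurs → not all inputs occur → does not occur.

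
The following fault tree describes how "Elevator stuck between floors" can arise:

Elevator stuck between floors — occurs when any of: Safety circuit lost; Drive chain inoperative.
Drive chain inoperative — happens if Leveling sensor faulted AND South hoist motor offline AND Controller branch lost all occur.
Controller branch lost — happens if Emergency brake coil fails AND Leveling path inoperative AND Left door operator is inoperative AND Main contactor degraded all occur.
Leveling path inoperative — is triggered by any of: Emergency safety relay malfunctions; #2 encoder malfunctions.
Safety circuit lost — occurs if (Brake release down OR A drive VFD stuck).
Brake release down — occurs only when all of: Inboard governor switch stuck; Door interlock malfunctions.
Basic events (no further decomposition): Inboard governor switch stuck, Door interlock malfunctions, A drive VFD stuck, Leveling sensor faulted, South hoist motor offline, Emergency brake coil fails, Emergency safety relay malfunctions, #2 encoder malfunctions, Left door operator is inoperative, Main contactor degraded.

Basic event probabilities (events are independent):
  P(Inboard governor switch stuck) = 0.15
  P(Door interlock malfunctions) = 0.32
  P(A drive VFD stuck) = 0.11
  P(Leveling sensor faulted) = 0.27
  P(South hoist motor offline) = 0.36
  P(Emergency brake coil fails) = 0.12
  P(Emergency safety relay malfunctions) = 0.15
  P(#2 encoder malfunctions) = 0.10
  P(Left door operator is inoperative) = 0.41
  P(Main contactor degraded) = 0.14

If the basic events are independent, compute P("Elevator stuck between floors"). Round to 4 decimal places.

P(Brake release down) [AND] = 0.15 × 0.32 = 0.048000
P(Safety circuit lost) [OR] = 1 − (1−0.048000) × (1−0.11) = 0.152720
P(Leveling path inoperative) [OR] = 1 − (1−0.15) × (1−0.10) = 0.235000
P(Controller branch lost) [AND] = 0.12 × 0.235000 × 0.41 × 0.14 = 0.001619
P(Drive chain inoperative) [AND] = 0.27 × 0.36 × 0.001619 = 0.000157
P(Elevator stuck between floors) [OR] = 1 − (1−0.152720) × (1−0.000157) = 0.152853
Rounded to 4 decimal places: P(Elevator stuck between floors) ≈ 0.1529.

0.1529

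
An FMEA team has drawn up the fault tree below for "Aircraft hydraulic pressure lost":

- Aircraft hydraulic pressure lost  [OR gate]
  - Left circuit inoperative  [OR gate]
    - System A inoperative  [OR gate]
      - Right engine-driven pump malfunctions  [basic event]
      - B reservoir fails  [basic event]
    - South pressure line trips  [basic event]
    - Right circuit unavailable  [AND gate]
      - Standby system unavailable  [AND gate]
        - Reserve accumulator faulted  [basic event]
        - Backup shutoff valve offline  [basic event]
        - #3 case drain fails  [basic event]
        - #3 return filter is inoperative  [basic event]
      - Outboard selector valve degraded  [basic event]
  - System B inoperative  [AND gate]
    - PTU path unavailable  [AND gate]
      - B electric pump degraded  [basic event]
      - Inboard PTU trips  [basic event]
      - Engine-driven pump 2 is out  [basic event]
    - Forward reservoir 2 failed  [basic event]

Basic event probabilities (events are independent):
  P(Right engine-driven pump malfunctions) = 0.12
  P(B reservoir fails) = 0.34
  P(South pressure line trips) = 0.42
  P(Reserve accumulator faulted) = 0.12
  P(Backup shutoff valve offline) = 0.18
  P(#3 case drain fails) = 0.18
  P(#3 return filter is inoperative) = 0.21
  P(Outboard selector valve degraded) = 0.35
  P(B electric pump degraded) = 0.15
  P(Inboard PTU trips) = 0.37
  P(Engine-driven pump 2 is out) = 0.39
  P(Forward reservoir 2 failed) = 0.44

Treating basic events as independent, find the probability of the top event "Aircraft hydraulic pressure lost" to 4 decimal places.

P(System A inoperative) [OR] = 1 − (1−0.12) × (1−0.34) = 0.419200
P(Standby system unavailable) [AND] = 0.12 × 0.18 × 0.18 × 0.21 = 0.000816
P(Right circuit unavailable) [AND] = 0.000816 × 0.35 = 0.000286
P(Left circuit inoperative) [OR] = 1 − (1−0.419200) × (1−0.42) × (1−0.000286) = 0.663232
P(PTU path unavailable) [AND] = 0.15 × 0.37 × 0.39 = 0.021645
P(System B inoperative) [AND] = 0.021645 × 0.44 = 0.009524
P(Aircraft hydraulic pressure lost) [OR] = 1 − (1−0.663232) × (1−0.009524) = 0.666439
Rounded to 4 decimal places: P(Aircraft hydraulic pressure lost) ≈ 0.6664.

0.6664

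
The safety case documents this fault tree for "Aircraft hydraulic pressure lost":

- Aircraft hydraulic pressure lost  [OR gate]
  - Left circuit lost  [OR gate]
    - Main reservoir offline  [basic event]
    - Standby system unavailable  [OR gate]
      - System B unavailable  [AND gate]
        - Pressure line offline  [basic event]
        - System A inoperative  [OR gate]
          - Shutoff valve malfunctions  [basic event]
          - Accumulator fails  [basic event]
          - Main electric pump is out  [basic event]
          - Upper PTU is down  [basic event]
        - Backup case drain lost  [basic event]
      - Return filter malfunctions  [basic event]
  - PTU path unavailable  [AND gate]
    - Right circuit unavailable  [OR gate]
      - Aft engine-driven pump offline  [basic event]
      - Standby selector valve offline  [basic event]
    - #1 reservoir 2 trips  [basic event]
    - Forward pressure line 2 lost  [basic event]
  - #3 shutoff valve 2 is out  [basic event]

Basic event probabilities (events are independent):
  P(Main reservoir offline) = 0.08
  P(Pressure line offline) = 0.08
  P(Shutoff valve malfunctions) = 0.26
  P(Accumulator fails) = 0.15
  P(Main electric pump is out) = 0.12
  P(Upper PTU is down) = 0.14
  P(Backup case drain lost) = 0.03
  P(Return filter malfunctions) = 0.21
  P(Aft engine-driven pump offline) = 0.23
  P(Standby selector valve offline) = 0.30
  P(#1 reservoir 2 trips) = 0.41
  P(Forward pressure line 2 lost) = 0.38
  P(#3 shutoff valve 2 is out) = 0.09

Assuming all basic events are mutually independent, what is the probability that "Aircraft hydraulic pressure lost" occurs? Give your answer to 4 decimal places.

P(System A inoperative) [OR] = 1 − (1−0.26) × (1−0.15) × (1−0.12) × (1−0.14) = 0.523973
P(System B unavailable) [AND] = 0.08 × 0.523973 × 0.03 = 0.001258
P(Standby system unavailable) [OR] = 1 − (1−0.001258) × (1−0.21) = 0.210994
P(Left circuit lost) [OR] = 1 − (1−0.08) × (1−0.210994) = 0.274114
P(Right circuit unavailable) [OR] = 1 − (1−0.23) × (1−0.30) = 0.461000
P(PTU path unavailable) [AND] = 0.461000 × 0.41 × 0.38 = 0.071824
P(Aircraft hydraulic pressure lost) [OR] = 1 − (1−0.274114) × (1−0.071824) × (1−0.09) = 0.386888
Rounded to 4 decimal places: P(Aircraft hydraulic pressure lost) ≈ 0.3869.

0.3869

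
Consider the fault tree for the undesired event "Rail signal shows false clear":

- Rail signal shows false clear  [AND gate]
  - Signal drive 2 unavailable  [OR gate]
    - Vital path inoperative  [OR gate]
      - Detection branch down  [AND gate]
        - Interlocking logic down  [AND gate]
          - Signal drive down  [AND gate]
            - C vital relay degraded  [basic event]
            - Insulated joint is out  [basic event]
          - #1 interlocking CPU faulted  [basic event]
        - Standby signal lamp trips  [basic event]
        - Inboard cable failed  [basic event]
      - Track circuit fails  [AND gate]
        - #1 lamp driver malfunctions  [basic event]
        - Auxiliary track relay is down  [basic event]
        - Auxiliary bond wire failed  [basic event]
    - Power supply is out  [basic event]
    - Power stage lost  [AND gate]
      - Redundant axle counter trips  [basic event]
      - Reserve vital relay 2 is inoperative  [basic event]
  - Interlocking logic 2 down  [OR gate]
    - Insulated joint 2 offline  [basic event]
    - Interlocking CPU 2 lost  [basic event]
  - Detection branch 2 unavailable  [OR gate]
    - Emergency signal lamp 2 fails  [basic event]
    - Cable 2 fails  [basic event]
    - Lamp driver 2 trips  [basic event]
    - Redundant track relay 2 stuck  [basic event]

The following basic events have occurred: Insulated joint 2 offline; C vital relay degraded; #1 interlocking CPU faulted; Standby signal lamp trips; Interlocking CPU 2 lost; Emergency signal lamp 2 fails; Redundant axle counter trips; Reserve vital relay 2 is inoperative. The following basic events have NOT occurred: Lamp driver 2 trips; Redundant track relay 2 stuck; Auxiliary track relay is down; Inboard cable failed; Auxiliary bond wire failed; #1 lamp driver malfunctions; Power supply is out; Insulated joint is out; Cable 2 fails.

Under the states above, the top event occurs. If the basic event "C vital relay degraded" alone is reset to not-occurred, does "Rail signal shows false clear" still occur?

Yes

Counterfactual: set "C vital relay degraded" to not occurred.
Signal drive down [AND]: C vital relay degraded=not, Insulated joint is out=not → not all inputs occur → does not occur.
Interlocking logic down [AND]: Signal drive down=not, #1 interlocking CPU faulted=occurs → not all inputs occur → does not occur.
Detection branch down [AND]: Interlocking logic down=not, Standby signal lamp trips=occurs, Inboard cable failed=not → not all inputs occur → does not occur.
Track circuit fails [AND]: #1 lamp driver malfunctions=not, Auxiliary track relay is down=not, Auxiliary bond wire failed=not → not all inputs occur → does not occur.
Vital path inoperative [OR]: Detection branch down=not, Track circuit fails=not → no input occurs → does not occur.
Power stage lost [AND]: Redundant axle counter trips=occurs, Reserve vital relay 2 is inoperative=occurs → all inputs occur → occurs.
Signal drive 2 unavailable [OR]: Vital path inoperative=not, Power supply is out=not, Power stage lost=occurs → at least one input occurs → occurs.
Interlocking logic 2 down [OR]: Insulated joint 2 offline=occurs, Interlocking CPU 2 lost=occurs → at least one input occurs → occurs.
Detection branch 2 unavailable [OR]: Emergency signal lamp 2 fails=occurs, Cable 2 fails=not, Lamp driver 2 trips=not, Redundant track relay 2 stuck=not → at least one input occurs → occurs.
Rail signal shows false clear [AND]: Signal drive 2 unavailable=occurs, Interlocking logic 2 down=occurs, Detection branch 2 unavailable=occurs → all inputs occur → occurs.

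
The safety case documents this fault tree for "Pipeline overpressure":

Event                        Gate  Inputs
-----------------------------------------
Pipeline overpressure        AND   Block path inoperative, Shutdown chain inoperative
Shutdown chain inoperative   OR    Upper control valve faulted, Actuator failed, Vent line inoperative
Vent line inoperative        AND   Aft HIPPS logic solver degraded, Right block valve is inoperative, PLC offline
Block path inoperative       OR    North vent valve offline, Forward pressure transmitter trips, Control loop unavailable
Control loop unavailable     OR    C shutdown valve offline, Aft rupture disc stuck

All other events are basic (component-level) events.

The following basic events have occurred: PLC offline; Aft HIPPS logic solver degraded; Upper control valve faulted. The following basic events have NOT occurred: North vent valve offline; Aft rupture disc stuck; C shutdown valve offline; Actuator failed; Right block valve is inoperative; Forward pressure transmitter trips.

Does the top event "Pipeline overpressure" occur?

Control loop unavailable [OR]: C shutdown valve offline=not, Aft rupture disc stuck=not → no input occurs → does not occur.
Block path inoperative [OR]: North vent valve offline=not, Forward pressure transmitter trips=not, Control loop unavailable=not → no input occurs → does not occur.
Vent line inoperative [AND]: Aft HIPPS logic solver degraded=occurs, Right block valve is inoperative=not, PLC offline=occurs → not all inputs occur → does not occur.
Shutdown chain inoperative [OR]: Upper control valve faulted=occurs, Actuator failed=not, Vent line inoperative=not → at least one input occurs → occurs.
Pipeline overpressure [AND]: Block path inoperative=not, Shutdown chain inoperative=occurs → not all inputs occur → does not occur.

No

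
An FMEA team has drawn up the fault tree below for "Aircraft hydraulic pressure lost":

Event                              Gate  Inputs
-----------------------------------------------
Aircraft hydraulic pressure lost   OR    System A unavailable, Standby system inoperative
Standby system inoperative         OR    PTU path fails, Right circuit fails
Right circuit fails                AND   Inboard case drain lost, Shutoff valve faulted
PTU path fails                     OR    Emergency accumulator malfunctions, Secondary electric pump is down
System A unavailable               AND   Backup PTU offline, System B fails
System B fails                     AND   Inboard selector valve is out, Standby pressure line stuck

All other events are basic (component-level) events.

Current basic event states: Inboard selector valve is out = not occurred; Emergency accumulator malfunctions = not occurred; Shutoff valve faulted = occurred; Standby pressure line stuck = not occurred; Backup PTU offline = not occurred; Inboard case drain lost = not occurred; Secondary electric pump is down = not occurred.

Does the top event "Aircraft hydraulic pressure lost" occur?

System B fails [AND]: Inboard selector valve is out=not, Standby pressure line stuck=not → not all inputs occur → does not occur.
System A unavailable [AND]: Backup PTU offline=not, System B fails=not → not all inputs occur → does not occur.
PTU path fails [OR]: Emergency accumulator malfunctions=not, Secondary electric pump is down=not → no input occurs → does not occur.
Right circuit fails [AND]: Inboard case drain lost=not, Shutoff valve faulted=occurs → not all inputs occur → does not occur.
Standby system inoperative [OR]: PTU path fails=not, Right circuit fails=not → no input occurs → does not occur.
Aircraft hydraulic pressure lost [OR]: System A unavailable=not, Standby system inoperative=not → no input occurs → does not occur.

No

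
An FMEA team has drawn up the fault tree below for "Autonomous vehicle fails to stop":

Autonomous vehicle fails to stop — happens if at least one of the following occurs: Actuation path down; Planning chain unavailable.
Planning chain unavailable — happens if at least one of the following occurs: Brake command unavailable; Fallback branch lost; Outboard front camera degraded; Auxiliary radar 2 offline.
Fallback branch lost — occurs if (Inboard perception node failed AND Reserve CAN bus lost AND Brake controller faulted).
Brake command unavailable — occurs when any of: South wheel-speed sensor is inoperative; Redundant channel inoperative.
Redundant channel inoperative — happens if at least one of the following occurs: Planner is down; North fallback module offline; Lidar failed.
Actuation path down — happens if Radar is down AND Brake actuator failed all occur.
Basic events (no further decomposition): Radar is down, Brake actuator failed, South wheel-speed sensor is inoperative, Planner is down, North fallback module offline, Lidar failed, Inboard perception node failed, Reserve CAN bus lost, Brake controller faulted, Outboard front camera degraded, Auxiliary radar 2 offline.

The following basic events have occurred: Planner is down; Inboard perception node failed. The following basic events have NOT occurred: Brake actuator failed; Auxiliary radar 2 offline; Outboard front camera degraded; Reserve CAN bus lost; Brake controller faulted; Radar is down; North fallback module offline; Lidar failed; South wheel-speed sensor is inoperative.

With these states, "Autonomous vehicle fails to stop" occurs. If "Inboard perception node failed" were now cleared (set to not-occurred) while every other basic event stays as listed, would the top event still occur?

Yes

Counterfactual: set "Inboard perception node failed" to not occurred.
Actuation path down [AND]: Radar is down=not, Brake actuator failed=not → not all inputs occur → does not occur.
Redundant channel inoperative [OR]: Planner is down=occurs, North fallback module offline=not, Lidar failed=not → at least one input occurs → occurs.
Brake command unavailable [OR]: South wheel-speed sensor is inoperative=not, Redundant channel inoperative=occurs → at least one input occurs → occurs.
Fallback branch lost [AND]: Inboard perception node failed=not, Reserve CAN bus lost=not, Brake controller faulted=not → not all inputs occur → does not occur.
Planning chain unavailable [OR]: Brake command unavailable=occurs, Fallback branch lost=not, Outboard front camera degraded=not, Auxiliary radar 2 offline=not → at least one input occurs → occurs.
Autonomous vehicle fails to stop [OR]: Actuation path down=not, Planning chain unavailable=occurs → at least one input occurs → occurs.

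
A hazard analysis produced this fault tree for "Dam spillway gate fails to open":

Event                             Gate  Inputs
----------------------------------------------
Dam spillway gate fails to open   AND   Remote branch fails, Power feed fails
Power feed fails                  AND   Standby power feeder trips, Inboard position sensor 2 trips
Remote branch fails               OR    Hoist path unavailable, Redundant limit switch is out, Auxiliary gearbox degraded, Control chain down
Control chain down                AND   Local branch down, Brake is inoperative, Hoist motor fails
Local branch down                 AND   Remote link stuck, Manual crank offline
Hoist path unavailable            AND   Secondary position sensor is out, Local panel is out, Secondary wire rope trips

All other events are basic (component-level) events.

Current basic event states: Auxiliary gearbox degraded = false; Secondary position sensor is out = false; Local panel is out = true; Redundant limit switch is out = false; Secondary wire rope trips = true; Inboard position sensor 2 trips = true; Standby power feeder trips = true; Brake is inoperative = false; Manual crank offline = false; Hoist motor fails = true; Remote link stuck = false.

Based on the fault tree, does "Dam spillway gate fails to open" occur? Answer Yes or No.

Hoist path unavailable [AND]: Secondary position sensor is out=not, Local panel is out=occurs, Secondary wire rope trips=occurs → not all inputs occur → does not occur.
Local branch down [AND]: Remote link stuck=not, Manual crank offline=not → not all inputs occur → does not occur.
Control chain down [AND]: Local branch down=not, Brake is inoperative=not, Hoist motor fails=occurs → not all inputs occur → does not occur.
Remote branch fails [OR]: Hoist path unavailable=not, Redundant limit switch is out=not, Auxiliary gearbox degraded=not, Control chain down=not → no input occurs → does not occur.
Power feed fails [AND]: Standby power feeder trips=occurs, Inboard position sensor 2 trips=occurs → all inputs occur → occurs.
Dam spillway gate fails to open [AND]: Remote branch fails=not, Power feed fails=occurs → not all inputs occur → does not occur.

No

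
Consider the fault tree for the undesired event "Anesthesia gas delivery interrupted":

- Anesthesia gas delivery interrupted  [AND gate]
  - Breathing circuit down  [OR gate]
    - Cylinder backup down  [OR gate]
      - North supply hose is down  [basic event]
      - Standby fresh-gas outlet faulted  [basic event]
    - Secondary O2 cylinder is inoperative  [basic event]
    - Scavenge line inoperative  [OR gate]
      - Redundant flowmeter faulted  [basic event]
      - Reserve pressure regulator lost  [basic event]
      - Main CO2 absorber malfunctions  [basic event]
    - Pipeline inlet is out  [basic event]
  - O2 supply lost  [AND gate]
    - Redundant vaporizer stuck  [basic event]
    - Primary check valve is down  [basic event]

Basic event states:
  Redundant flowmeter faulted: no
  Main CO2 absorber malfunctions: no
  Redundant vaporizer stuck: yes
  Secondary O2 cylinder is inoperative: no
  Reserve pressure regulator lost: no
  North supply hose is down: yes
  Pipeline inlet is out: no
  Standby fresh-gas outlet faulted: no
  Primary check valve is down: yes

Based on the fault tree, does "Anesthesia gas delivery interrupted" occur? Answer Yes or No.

Cylinder backup down [OR]: North supply hose is down=occurs, Standby fresh-gas outlet faulted=not → at least one input occurs → occurs.
Scavenge line inoperative [OR]: Redundant flowmeter faulted=not, Reserve pressure regulator lost=not, Main CO2 absorber malfunctions=not → no input occurs → does not occur.
Breathing circuit down [OR]: Cylinder backup down=occurs, Secondary O2 cylinder is inoperative=not, Scavenge line inoperative=not, Pipeline inlet is out=not → at least one input occurs → occurs.
O2 supply lost [AND]: Redundant vaporizer stuck=occurs, Primary check valve is down=occurs → all inputs occur → occurs.
Anesthesia gas delivery interrupted [AND]: Breathing circuit down=occurs, O2 supply lost=occurs → all inputs occur → occurs.

Yes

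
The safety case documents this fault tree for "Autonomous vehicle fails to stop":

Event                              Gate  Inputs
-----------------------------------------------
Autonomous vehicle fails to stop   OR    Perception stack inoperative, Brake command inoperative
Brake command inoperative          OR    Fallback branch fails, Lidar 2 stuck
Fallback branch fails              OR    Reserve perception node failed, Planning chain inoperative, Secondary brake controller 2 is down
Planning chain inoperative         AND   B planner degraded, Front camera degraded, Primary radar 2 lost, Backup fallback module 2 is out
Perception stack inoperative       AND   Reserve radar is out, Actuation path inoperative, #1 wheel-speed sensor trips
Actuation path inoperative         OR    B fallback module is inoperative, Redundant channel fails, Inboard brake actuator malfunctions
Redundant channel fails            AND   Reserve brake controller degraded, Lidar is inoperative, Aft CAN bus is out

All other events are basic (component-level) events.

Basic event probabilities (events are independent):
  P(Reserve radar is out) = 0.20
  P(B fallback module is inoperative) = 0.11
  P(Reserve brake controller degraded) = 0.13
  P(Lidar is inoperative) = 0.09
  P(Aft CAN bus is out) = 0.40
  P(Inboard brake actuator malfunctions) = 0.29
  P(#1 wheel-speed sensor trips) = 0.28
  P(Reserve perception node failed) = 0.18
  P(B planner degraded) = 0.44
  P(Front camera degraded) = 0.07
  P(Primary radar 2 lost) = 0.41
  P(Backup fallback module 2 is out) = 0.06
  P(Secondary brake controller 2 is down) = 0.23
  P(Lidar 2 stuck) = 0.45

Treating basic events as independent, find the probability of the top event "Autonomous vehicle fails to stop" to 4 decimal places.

P(Redundant channel fails) [AND] = 0.13 × 0.09 × 0.40 = 0.004680
P(Actuation path inoperative) [OR] = 1 − (1−0.11) × (1−0.004680) × (1−0.29) = 0.371057
P(Perception stack inoperative) [AND] = 0.20 × 0.371057 × 0.28 = 0.020779
P(Planning chain inoperative) [AND] = 0.44 × 0.07 × 0.41 × 0.06 = 0.000758
P(Fallback branch fails) [OR] = 1 − (1−0.18) × (1−0.000758) × (1−0.23) = 0.369079
P(Brake command inoperative) [OR] = 1 − (1−0.369079) × (1−0.45) = 0.652993
P(Autonomous vehicle fails to stop) [OR] = 1 − (1−0.020779) × (1−0.652993) = 0.660203
Rounded to 4 decimal places: P(Autonomous vehicle fails to stop) ≈ 0.6602.

0.6602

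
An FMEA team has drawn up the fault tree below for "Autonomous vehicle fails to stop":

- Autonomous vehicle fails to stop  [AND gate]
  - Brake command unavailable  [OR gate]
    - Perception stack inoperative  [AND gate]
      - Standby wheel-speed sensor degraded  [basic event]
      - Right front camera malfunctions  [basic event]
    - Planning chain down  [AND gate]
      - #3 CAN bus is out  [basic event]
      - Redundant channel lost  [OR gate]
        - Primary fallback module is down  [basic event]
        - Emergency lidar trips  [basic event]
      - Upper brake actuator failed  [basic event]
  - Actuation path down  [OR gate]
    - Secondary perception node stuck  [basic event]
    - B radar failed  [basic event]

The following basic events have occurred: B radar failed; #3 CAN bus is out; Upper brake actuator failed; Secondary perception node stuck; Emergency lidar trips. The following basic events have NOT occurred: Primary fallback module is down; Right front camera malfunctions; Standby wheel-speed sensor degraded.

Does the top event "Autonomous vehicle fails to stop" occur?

Yes

Perception stack inoperative [AND]: Standby wheel-speed sensor degraded=not, Right front camera malfunctions=not → not all inputs occur → does not occur.
Redundant channel lost [OR]: Primary fallback module is down=not, Emergency lidar trips=occurs → at least one input occurs → occurs.
Planning chain down [AND]: #3 CAN bus is out=occurs, Redundant channel lost=occurs, Upper brake actuator failed=occurs → all inputs occur → occurs.
Brake command unavailable [OR]: Perception stack inoperative=not, Planning chain down=occurs → at least one input occurs → occurs.
Actuation path down [OR]: Secondary perception node stuck=occurs, B radar failed=occurs → at least one input occurs → occurs.
Autonomous vehicle fails to stop [AND]: Brake command unavailable=occurs, Actuation path down=occurs → all inputs occur → occurs.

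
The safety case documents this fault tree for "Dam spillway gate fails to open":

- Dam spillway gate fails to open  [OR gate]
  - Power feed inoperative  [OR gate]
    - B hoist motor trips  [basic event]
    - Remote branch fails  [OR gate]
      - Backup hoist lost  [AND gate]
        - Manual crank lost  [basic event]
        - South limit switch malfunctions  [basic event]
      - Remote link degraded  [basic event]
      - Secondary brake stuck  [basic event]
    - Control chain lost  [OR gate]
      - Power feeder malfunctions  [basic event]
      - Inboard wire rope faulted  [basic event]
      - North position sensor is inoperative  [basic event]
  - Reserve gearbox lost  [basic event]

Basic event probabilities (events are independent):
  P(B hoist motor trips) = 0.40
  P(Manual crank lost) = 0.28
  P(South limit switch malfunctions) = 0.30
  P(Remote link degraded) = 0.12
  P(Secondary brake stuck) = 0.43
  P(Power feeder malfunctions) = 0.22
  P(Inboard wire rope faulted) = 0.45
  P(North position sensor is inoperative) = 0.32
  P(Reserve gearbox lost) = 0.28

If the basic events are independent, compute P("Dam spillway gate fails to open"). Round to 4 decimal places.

0.9421

P(Backup hoist lost) [AND] = 0.28 × 0.30 = 0.084000
P(Remote branch fails) [OR] = 1 − (1−0.084000) × (1−0.12) × (1−0.43) = 0.540534
P(Control chain lost) [OR] = 1 − (1−0.22) × (1−0.45) × (1−0.32) = 0.708280
P(Power feed inoperative) [OR] = 1 − (1−0.40) × (1−0.540534) × (1−0.708280) = 0.919579
P(Dam spillway gate fails to open) [OR] = 1 − (1−0.919579) × (1−0.28) = 0.942097
Rounded to 4 decimal places: P(Dam spillway gate fails to open) ≈ 0.9421.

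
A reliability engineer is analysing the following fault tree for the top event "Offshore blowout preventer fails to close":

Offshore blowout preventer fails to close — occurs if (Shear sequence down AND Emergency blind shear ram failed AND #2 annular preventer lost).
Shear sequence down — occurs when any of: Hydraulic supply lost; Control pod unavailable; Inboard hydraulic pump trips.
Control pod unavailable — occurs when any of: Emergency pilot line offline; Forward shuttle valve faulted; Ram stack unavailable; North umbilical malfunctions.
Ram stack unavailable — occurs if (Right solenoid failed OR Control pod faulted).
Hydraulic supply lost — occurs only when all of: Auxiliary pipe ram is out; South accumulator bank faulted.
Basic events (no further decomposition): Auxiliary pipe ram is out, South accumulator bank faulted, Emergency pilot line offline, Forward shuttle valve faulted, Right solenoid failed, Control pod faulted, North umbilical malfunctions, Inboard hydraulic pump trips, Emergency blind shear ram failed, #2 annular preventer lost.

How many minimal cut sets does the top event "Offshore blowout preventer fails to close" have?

7

Hydraulic supply lost [AND]: one cut set from each child combined → 1 × 1 = 1 cut set(s).
Ram stack unavailable [OR]: union of children's cut sets → 2 cut set(s).
Control pod unavailable [OR]: union of children's cut sets → 5 cut set(s).
Shear sequence down [OR]: union of children's cut sets → 7 cut set(s).
Offshore blowout preventer fails to close [AND]: one cut set from each child combined → 7 × 1 × 1 = 7 cut set(s).
Minimal cut sets: {#2 annular preventer lost, Auxiliary pipe ram is out, Emergency blind shear ram failed, South accumulator bank faulted}; {#2 annular preventer lost, Emergency blind shear ram failed, Emergency pilot line offline}; {#2 annular preventer lost, Emergency blind shear ram failed, Forward shuttle valve faulted}; {#2 annular preventer lost, Emergency blind shear ram failed, Right solenoid failed}; {#2 annular preventer lost, Control pod faulted, Emergency blind shear ram failed}; {#2 annular preventer lost, Emergency blind shear ram failed, North umbilical malfunctions}; {#2 annular preventer lost, Emergency blind shear ram failed, Inboard hydraulic pump trips}.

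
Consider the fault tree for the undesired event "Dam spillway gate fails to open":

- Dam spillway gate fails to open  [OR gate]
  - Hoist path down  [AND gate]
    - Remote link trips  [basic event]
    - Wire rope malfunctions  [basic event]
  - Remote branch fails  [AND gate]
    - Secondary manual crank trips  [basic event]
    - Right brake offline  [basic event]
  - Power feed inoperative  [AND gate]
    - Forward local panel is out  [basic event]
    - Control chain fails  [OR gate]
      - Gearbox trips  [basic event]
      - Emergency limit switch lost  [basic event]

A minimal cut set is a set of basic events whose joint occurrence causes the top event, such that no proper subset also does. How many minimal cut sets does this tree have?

Hoist path down [AND]: one cut set from each child combined → 1 × 1 = 1 cut set(s).
Remote branch fails [AND]: one cut set from each child combined → 1 × 1 = 1 cut set(s).
Control chain fails [OR]: union of children's cut sets → 2 cut set(s).
Power feed inoperative [AND]: one cut set from each child combined → 1 × 2 = 2 cut set(s).
Dam spillway gate fails to open [OR]: union of children's cut sets → 4 cut set(s).
Minimal cut sets: {Remote link trips, Wire rope malfunctions}; {Right brake offline, Secondary manual crank trips}; {Forward local panel is out, Gearbox trips}; {Emergency limit switch lost, Forward local panel is out}.

4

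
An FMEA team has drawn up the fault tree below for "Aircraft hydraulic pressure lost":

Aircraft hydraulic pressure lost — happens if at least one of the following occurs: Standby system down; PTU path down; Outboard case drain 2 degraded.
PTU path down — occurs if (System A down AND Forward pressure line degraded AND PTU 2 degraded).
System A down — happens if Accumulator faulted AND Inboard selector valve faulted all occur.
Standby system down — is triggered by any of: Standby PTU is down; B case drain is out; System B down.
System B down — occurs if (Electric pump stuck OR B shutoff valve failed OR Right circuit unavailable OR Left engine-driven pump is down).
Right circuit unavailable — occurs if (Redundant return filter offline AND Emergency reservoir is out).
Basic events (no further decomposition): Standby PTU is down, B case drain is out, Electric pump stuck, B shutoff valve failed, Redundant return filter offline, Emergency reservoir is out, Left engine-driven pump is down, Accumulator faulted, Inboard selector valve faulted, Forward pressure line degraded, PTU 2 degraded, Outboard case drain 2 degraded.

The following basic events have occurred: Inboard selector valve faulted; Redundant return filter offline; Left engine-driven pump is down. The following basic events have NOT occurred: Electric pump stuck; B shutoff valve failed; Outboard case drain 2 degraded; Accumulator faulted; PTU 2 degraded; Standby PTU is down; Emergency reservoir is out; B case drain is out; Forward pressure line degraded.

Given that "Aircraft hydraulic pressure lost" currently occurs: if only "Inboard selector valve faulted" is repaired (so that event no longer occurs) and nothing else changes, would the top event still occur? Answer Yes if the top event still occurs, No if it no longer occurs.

Counterfactual: set "Inboard selector valve faulted" to not occurred.
Right circuit unavailable [AND]: Redundant return filter offline=occurs, Emergency reservoir is out=not → not all inputs occur → does not occur.
System B down [OR]: Electric pump stuck=not, B shutoff valve failed=not, Right circuit unavailable=not, Left engine-driven pump is down=occurs → at least one input occurs → occurs.
Standby system down [OR]: Standby PTU is down=not, B case drain is out=not, System B down=occurs → at least one input occurs → occurs.
System A down [AND]: Accumulator faulted=not, Inboard selector valve faulted=not → not all inputs occur → does not occur.
PTU path down [AND]: System A down=not, Forward pressure line degraded=not, PTU 2 degraded=not → not all inputs occur → does not occur.
Aircraft hydraulic pressure lost [OR]: Standby system down=occurs, PTU path down=not, Outboard case drain 2 degraded=not → at least one input occurs → occurs.

Yes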